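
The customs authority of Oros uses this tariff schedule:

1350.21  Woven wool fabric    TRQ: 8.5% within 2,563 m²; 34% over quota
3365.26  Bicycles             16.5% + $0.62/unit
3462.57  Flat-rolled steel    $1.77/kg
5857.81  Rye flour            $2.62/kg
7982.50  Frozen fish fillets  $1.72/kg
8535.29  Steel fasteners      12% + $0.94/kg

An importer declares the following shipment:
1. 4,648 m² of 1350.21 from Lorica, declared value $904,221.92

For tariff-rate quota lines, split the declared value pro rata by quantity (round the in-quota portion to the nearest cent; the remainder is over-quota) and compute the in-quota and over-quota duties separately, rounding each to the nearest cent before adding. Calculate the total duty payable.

Line 1 (1350.21, Lorica, 4,648 m², $904,221.92):
Code 1350.21 is under a tariff-rate quota (threshold 2,563 m²). In-quota: 2,563 m² at 8.5%; over-quota: 2,085 m² at 34%.
Pro-rata value split: in-quota = $904,221.92 × 2,563/4,648 = $498,606.02; over-quota = $904,221.92 − $498,606.02 = $405,615.90.
In-quota duty = $498,606.02 × 8.5% = $42,381.51. Over-quota duty = $405,615.90 × 34% = $137,909.41.
Line duty = $42,381.51 + $137,909.41 = $180,290.92.

$180,290.92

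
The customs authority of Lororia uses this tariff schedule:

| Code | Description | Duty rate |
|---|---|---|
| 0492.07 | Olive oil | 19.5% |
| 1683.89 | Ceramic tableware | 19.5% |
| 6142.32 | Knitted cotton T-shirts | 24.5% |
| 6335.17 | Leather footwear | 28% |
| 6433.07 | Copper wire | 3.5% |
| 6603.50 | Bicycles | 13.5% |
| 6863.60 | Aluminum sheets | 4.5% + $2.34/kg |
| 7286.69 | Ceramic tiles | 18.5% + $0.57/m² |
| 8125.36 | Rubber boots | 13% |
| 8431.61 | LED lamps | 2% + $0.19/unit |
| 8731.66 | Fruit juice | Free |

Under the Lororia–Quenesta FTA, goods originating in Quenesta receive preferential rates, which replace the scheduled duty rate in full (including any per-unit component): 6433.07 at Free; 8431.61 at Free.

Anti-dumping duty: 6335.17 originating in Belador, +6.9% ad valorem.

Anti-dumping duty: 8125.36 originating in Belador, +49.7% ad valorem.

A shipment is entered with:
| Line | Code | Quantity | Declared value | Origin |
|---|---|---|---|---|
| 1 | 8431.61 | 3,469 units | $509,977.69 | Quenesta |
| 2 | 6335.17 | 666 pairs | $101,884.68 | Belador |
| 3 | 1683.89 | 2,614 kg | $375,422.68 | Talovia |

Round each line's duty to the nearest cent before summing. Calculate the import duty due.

Line 1 (8431.61, Quenesta, 3,469 units, $509,977.69):
Base rate for 8431.61 is 2% + $0.19/unit.
Origin Quenesta qualifies under the Lororia–Quenesta agreement and 8431.61 is covered: preferential rate Free applies instead.
Duty = $509,977.69 × 0% = $0.00.
Line 2 (6335.17, Belador, 666 pairs, $101,884.68):
Base rate for 6335.17 is 28%.
Additional duty on 6335.17 from Belador: +6.9%. Applied ad valorem rate: 28% + 6.9% = 34.9%.
Duty = $101,884.68 × 34.9% = $35,557.75.
Line 3 (1683.89, Talovia, 2,614 kg, $375,422.68):
Base rate for 1683.89 is 19.5%.
Duty = $375,422.68 × 19.5% = $73,207.42.
Total = $0.00 + $35,557.75 + $73,207.42 = $108,765.17.

$108,765.17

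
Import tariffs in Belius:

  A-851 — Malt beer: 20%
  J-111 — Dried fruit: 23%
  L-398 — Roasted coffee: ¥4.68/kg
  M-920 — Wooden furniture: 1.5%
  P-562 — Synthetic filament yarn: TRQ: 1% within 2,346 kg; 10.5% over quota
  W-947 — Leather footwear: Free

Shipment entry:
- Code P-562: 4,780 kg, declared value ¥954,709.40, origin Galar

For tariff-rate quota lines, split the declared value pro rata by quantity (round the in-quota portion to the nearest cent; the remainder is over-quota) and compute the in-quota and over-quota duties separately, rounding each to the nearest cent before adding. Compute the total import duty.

Line 1 (P-562, Galar, 4,780 kg, ¥954,709.40):
Code P-562 is under a tariff-rate quota (threshold 2,346 kg). In-quota: 2,346 kg at 1%; over-quota: 2,434 kg at 10.5%.
Pro-rata value split: in-quota = ¥954,709.40 × 2,346/4,780 = ¥468,566.58; over-quota = ¥954,709.40 − ¥468,566.58 = ¥486,142.82.
In-quota duty = ¥468,566.58 × 1% = ¥4,685.67. Over-quota duty = ¥486,142.82 × 10.5% = ¥51,045.00.
Line duty = ¥4,685.67 + ¥51,045.00 = ¥55,730.67.

¥55,730.67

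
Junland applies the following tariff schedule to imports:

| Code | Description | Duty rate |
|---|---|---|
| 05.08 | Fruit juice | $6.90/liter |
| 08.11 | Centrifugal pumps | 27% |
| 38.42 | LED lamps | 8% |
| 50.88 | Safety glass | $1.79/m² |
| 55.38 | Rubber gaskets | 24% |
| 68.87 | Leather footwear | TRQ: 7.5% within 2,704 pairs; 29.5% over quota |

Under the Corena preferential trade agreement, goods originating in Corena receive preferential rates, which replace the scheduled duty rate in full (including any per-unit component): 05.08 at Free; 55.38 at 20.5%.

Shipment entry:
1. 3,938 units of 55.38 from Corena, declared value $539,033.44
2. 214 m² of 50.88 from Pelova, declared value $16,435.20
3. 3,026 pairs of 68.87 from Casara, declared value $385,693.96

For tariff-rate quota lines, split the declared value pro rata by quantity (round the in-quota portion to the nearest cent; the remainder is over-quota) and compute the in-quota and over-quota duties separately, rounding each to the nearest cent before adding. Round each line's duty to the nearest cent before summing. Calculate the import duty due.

Line 1 (55.38, Corena, 3,938 units, $539,033.44):
Base rate for 55.38 is 24%.
Origin Corena qualifies under the Junland–Corena agreement and 55.38 is covered: preferential rate 20.5% applies instead.
Duty = $539,033.44 × 20.5% = $110,501.86.
Line 2 (50.88, Pelova, 214 m², $16,435.20):
Base rate for 50.88 is $1.79/m².
Duty = 214 × $1.79 = $383.06.
Line 3 (68.87, Casara, 3,026 pairs, $385,693.96):
Code 68.87 is under a tariff-rate quota (threshold 2,704 pairs). In-quota: 2,704 pairs at 7.5%; over-quota: 322 pairs at 29.5%.
Pro-rata value split: in-quota = $385,693.96 × 2,704/3,026 = $344,651.84; over-quota = $385,693.96 − $344,651.84 = $41,042.12.
In-quota duty = $344,651.84 × 7.5% = $25,848.89. Over-quota duty = $41,042.12 × 29.5% = $12,107.43.
Line duty = $25,848.89 + $12,107.43 = $37,956.32.
Total = $110,501.86 + $383.06 + $37,956.32 = $148,841.24.

$148,841.24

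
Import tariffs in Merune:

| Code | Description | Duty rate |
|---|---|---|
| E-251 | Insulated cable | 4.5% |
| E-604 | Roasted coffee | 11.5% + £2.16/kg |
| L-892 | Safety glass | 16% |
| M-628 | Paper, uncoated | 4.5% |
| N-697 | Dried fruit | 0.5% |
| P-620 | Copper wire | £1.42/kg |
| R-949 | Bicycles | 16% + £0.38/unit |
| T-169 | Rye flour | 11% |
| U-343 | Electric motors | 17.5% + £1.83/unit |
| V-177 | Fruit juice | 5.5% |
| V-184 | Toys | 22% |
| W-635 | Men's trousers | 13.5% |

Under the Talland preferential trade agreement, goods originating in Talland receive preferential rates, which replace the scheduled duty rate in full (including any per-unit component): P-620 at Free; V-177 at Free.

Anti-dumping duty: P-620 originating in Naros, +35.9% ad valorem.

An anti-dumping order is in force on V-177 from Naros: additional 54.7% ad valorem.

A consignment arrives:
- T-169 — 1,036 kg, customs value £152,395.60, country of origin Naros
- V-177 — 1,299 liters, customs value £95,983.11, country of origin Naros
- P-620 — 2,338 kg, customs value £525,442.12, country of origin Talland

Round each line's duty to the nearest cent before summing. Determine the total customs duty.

£74,545.35

Line 1 (T-169, Naros, 1,036 kg, £152,395.60):
Base rate for T-169 is 11%.
Duty = £152,395.60 × 11% = £16,763.52.
Line 2 (V-177, Naros, 1,299 liters, £95,983.11):
Base rate for V-177 is 5.5%.
V-177 has an FTA preferential rate, but origin Naros is not Talland; base rate stands.
Additional duty on V-177 from Naros: +54.7%. Applied ad valorem rate: 5.5% + 54.7% = 60.2%.
Duty = £95,983.11 × 60.2% = £57,781.83.
Line 3 (P-620, Talland, 2,338 kg, £525,442.12):
Base rate for P-620 is £1.42/kg.
Origin Talland qualifies under the Merune–Talland agreement and P-620 is covered: preferential rate Free applies instead.
The additional-duty order on P-620 targets Naros, not Talland; it does not apply.
Duty = £525,442.12 × 0% = £0.00.
Total = £16,763.52 + £57,781.83 + £0.00 = £74,545.35.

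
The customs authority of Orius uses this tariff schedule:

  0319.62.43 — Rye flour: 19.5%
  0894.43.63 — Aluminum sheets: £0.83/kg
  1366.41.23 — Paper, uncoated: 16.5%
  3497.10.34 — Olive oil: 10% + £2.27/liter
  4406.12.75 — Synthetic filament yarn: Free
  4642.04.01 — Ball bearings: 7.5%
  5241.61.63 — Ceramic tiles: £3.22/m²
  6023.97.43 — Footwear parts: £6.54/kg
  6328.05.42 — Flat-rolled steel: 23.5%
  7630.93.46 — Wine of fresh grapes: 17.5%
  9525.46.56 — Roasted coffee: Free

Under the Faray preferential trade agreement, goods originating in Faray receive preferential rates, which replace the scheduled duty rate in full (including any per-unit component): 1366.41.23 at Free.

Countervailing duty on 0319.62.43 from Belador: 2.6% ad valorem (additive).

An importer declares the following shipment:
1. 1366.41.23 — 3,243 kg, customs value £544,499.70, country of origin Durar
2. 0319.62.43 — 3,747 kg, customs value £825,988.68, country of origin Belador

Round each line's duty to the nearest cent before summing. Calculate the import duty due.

£272,385.95

Line 1 (1366.41.23, Durar, 3,243 kg, £544,499.70):
Base rate for 1366.41.23 is 16.5%.
1366.41.23 has an FTA preferential rate, but origin Durar is not Faray; base rate stands.
Duty = £544,499.70 × 16.5% = £89,842.45.
Line 2 (0319.62.43, Belador, 3,747 kg, £825,988.68):
Base rate for 0319.62.43 is 19.5%.
Additional duty on 0319.62.43 from Belador: +2.6%. Applied ad valorem rate: 19.5% + 2.6% = 22.1%.
Duty = £825,988.68 × 22.1% = £182,543.50.
Total = £89,842.45 + £182,543.50 = £272,385.95.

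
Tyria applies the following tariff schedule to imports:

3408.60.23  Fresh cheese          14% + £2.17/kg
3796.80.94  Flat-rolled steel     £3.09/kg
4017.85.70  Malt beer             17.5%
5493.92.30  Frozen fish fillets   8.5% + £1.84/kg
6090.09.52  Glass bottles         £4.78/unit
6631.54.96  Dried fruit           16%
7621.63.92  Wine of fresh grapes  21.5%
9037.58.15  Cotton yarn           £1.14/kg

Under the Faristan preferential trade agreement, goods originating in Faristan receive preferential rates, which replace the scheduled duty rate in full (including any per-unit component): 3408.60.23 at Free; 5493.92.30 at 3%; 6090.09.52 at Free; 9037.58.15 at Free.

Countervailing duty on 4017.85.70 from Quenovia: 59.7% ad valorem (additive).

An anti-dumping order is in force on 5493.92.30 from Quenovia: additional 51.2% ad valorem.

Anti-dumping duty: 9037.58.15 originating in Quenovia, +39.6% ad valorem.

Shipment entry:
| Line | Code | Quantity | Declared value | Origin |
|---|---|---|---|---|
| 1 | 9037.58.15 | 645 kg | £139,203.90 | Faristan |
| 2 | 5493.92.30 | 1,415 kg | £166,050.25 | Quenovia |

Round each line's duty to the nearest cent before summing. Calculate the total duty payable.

£101,735.60

Line 1 (9037.58.15, Faristan, 645 kg, £139,203.90):
Base rate for 9037.58.15 is £1.14/kg.
Origin Faristan qualifies under the Tyria–Faristan agreement and 9037.58.15 is covered: preferential rate Free applies instead.
The additional-duty order on 9037.58.15 targets Quenovia, not Faristan; it does not apply.
Duty = £139,203.90 × 0% = £0.00.
Line 2 (5493.92.30, Quenovia, 1,415 kg, £166,050.25):
Base rate for 5493.92.30 is 8.5% + £1.84/kg.
5493.92.30 has an FTA preferential rate, but origin Quenovia is not Faristan; base rate stands.
Additional duty on 5493.92.30 from Quenovia: +51.2%. Applied ad valorem rate: 8.5% + 51.2% = 59.7%.
Duty = £166,050.25 × 59.7% + 1,415 × £1.84 = £101,735.60.
Total = £0.00 + £101,735.60 = £101,735.60.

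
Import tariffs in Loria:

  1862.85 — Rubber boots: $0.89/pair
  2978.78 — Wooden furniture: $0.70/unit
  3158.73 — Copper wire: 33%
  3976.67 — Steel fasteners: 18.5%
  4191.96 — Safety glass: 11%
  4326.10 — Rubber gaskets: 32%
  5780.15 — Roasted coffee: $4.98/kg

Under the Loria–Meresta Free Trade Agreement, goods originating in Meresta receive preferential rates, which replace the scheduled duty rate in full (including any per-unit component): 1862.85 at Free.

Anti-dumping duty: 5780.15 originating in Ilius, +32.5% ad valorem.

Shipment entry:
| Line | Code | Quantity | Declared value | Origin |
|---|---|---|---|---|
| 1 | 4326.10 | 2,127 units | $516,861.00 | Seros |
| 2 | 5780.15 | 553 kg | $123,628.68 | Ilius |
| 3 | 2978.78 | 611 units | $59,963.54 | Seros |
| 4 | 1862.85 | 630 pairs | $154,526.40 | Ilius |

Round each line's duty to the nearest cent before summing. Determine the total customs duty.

Line 1 (4326.10, Seros, 2,127 units, $516,861.00):
Base rate for 4326.10 is 32%.
Duty = $516,861.00 × 32% = $165,395.52.
Line 2 (5780.15, Ilius, 553 kg, $123,628.68):
Base rate for 5780.15 is $4.98/kg.
Additional duty on 5780.15 from Ilius: +32.5% ad valorem. Applied ad valorem rate = 32.5%.
Duty = $123,628.68 × 32.5% + 553 × $4.98 = $42,933.26.
Line 3 (2978.78, Seros, 611 units, $59,963.54):
Base rate for 2978.78 is $0.70/unit.
Duty = 611 × $0.70 = $427.70.
Line 4 (1862.85, Ilius, 630 pairs, $154,526.40):
Base rate for 1862.85 is $0.89/pair.
1862.85 has an FTA preferential rate, but origin Ilius is not Meresta; base rate stands.
Duty = 630 × $0.89 = $560.70.
Total = $165,395.52 + $42,933.26 + $427.70 + $560.70 = $209,317.18.

$209,317.18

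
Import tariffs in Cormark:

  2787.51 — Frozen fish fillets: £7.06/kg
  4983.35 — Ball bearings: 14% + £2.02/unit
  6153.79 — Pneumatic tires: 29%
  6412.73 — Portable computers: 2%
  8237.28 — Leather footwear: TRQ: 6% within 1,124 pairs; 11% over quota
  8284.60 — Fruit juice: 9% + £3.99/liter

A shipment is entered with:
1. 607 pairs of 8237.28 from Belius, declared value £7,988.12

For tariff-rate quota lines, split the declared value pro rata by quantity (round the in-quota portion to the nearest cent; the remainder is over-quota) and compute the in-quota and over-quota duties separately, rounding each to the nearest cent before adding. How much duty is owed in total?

£479.29

Line 1 (8237.28, Belius, 607 pairs, £7,988.12):
Code 8237.28 is under a tariff-rate quota (threshold 1,124 pairs). Quantity 607 pairs is within the quota, so the in-quota rate 6% applies to the full value.
Duty = £7,988.12 × 6% = £479.29.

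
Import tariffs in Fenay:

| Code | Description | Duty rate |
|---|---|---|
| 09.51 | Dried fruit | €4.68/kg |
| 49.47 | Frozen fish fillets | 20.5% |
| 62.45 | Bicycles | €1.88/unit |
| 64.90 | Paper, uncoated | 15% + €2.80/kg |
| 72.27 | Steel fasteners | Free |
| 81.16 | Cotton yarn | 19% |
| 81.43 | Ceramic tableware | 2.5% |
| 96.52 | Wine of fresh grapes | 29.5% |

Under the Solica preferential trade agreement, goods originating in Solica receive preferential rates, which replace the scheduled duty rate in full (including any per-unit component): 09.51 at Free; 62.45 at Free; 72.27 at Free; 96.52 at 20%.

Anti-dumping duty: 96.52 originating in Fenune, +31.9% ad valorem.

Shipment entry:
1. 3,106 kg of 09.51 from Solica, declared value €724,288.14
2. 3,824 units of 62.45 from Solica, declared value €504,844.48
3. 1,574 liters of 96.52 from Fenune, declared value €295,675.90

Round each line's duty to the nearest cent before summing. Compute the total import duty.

€181,545.00

Line 1 (09.51, Solica, 3,106 kg, €724,288.14):
Base rate for 09.51 is €4.68/kg.
Origin Solica qualifies under the Fenay–Solica agreement and 09.51 is covered: preferential rate Free applies instead.
Duty = €724,288.14 × 0% = €0.00.
Line 2 (62.45, Solica, 3,824 units, €504,844.48):
Base rate for 62.45 is €1.88/unit.
Origin Solica qualifies under the Fenay–Solica agreement and 62.45 is covered: preferential rate Free applies instead.
Duty = €504,844.48 × 0% = €0.00.
Line 3 (96.52, Fenune, 1,574 liters, €295,675.90):
Base rate for 96.52 is 29.5%.
96.52 has an FTA preferential rate, but origin Fenune is not Solica; base rate stands.
Additional duty on 96.52 from Fenune: +31.9%. Applied ad valorem rate: 29.5% + 31.9% = 61.4%.
Duty = €295,675.90 × 61.4% = €181,545.00.
Total = €0.00 + €0.00 + €181,545.00 = €181,545.00.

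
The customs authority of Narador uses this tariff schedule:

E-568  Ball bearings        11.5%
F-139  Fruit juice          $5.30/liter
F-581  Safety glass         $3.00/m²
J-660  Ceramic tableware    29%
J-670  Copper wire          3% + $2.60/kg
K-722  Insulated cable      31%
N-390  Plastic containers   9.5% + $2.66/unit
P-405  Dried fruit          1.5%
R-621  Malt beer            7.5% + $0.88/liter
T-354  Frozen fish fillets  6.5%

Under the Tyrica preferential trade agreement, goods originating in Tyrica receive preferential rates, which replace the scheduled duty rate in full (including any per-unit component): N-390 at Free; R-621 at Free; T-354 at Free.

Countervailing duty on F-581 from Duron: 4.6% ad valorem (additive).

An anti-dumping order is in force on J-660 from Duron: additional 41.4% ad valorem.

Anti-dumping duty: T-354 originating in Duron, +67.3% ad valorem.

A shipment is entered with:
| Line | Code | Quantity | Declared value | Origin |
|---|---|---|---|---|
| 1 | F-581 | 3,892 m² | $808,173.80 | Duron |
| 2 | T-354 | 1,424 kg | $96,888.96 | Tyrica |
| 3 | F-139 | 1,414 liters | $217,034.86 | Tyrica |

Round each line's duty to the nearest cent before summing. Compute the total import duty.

$56,346.19

Line 1 (F-581, Duron, 3,892 m², $808,173.80):
Base rate for F-581 is $3.00/m².
Additional duty on F-581 from Duron: +4.6% ad valorem. Applied ad valorem rate = 4.6%.
Duty = $808,173.80 × 4.6% + 3,892 × $3.00 = $48,851.99.
Line 2 (T-354, Tyrica, 1,424 kg, $96,888.96):
Base rate for T-354 is 6.5%.
Origin Tyrica qualifies under the Narador–Tyrica agreement and T-354 is covered: preferential rate Free applies instead.
The additional-duty order on T-354 targets Duron, not Tyrica; it does not apply.
Duty = $96,888.96 × 0% = $0.00.
Line 3 (F-139, Tyrica, 1,414 liters, $217,034.86):
Base rate for F-139 is $5.30/liter.
Origin Tyrica is the FTA partner but F-139 is not on the preference list; base rate stands.
Duty = 1,414 × $5.30 = $7,494.20.
Total = $48,851.99 + $0.00 + $7,494.20 = $56,346.19.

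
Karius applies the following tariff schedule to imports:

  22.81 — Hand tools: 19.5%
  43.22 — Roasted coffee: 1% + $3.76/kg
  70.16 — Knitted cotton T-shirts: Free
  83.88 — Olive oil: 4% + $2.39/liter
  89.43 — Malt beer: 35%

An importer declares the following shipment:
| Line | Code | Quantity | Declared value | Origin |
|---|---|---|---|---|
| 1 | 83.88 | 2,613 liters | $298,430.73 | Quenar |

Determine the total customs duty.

Line 1 (83.88, Quenar, 2,613 liters, $298,430.73):
Base rate for 83.88 is 4% + $2.39/liter.
Duty = $298,430.73 × 4% + 2,613 × $2.39 = $18,182.30.

$18,182.30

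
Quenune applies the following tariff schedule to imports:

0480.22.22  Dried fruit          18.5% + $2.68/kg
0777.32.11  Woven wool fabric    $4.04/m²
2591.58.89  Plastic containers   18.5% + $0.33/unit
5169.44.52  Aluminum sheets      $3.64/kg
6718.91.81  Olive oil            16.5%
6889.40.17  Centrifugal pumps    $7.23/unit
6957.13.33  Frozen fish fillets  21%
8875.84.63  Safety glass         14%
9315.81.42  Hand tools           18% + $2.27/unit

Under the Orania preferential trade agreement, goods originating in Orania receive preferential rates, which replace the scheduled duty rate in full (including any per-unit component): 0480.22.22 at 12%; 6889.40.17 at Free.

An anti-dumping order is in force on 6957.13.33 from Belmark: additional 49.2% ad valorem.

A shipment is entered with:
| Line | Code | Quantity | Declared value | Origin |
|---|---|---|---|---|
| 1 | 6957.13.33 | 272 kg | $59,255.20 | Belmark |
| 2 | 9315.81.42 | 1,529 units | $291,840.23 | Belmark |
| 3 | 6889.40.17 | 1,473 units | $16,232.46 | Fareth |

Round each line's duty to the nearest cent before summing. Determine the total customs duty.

$108,249.01

Line 1 (6957.13.33, Belmark, 272 kg, $59,255.20):
Base rate for 6957.13.33 is 21%.
Additional duty on 6957.13.33 from Belmark: +49.2%. Applied ad valorem rate: 21% + 49.2% = 70.2%.
Duty = $59,255.20 × 70.2% = $41,597.15.
Line 2 (9315.81.42, Belmark, 1,529 units, $291,840.23):
Base rate for 9315.81.42 is 18% + $2.27/unit.
Duty = $291,840.23 × 18% + 1,529 × $2.27 = $56,002.07.
Line 3 (6889.40.17, Fareth, 1,473 units, $16,232.46):
Base rate for 6889.40.17 is $7.23/unit.
6889.40.17 has an FTA preferential rate, but origin Fareth is not Orania; base rate stands.
Duty = 1,473 × $7.23 = $10,649.79.
Total = $41,597.15 + $56,002.07 + $10,649.79 = $108,249.01.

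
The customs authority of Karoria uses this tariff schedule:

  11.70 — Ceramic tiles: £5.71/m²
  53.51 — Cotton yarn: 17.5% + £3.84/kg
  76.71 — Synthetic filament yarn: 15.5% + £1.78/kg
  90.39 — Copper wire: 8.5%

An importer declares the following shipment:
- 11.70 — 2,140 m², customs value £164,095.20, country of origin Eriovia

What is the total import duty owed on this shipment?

Line 1 (11.70, Eriovia, 2,140 m², £164,095.20):
Base rate for 11.70 is £5.71/m².
Duty = 2,140 × £5.71 = £12,219.40.

£12,219.40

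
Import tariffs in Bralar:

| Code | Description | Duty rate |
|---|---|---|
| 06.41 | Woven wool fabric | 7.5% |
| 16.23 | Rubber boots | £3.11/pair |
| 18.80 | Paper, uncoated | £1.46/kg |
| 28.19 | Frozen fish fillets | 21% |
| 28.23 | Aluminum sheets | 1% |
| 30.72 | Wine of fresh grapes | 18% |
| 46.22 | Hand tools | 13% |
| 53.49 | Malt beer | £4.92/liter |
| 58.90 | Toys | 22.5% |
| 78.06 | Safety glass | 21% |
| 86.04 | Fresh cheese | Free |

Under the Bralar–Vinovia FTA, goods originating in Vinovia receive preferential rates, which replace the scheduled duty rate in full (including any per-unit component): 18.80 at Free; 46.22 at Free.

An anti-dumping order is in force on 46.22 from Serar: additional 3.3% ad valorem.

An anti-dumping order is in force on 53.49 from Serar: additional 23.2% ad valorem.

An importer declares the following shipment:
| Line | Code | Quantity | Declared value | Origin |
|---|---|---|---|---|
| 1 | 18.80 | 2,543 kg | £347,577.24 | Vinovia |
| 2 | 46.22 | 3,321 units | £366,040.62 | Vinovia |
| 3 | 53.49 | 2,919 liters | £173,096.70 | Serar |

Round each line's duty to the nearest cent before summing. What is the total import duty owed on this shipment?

£54,519.91

Line 1 (18.80, Vinovia, 2,543 kg, £347,577.24):
Base rate for 18.80 is £1.46/kg.
Origin Vinovia qualifies under the Bralar–Vinovia agreement and 18.80 is covered: preferential rate Free applies instead.
Duty = £347,577.24 × 0% = £0.00.
Line 2 (46.22, Vinovia, 3,321 units, £366,040.62):
Base rate for 46.22 is 13%.
Origin Vinovia qualifies under the Bralar–Vinovia agreement and 46.22 is covered: preferential rate Free applies instead.
The additional-duty order on 46.22 targets Serar, not Vinovia; it does not apply.
Duty = £366,040.62 × 0% = £0.00.
Line 3 (53.49, Serar, 2,919 liters, £173,096.70):
Base rate for 53.49 is £4.92/liter.
Additional duty on 53.49 from Serar: +23.2% ad valorem. Applied ad valorem rate = 23.2%.
Duty = £173,096.70 × 23.2% + 2,919 × £4.92 = £54,519.91.
Total = £0.00 + £0.00 + £54,519.91 = £54,519.91.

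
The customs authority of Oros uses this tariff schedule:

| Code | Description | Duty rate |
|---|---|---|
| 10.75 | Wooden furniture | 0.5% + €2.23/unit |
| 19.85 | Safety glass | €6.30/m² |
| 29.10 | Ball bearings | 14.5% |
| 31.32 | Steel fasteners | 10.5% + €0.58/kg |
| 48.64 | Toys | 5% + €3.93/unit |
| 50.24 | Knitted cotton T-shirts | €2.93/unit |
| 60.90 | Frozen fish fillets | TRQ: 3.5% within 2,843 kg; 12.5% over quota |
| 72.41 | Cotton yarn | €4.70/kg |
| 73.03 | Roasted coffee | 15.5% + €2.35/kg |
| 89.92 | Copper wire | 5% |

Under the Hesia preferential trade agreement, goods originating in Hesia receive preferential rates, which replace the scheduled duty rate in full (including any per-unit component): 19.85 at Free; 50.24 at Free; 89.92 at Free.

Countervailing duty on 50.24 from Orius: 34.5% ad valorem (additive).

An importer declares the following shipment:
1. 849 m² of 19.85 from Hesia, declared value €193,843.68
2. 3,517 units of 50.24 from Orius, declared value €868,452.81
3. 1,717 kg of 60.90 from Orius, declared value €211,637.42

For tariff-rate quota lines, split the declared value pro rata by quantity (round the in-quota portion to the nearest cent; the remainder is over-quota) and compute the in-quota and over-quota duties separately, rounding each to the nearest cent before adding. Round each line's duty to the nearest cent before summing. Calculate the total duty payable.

Line 1 (19.85, Hesia, 849 m², €193,843.68):
Base rate for 19.85 is €6.30/m².
Origin Hesia qualifies under the Oros–Hesia agreement and 19.85 is covered: preferential rate Free applies instead.
Duty = €193,843.68 × 0% = €0.00.
Line 2 (50.24, Orius, 3,517 units, €868,452.81):
Base rate for 50.24 is €2.93/unit.
50.24 has an FTA preferential rate, but origin Orius is not Hesia; base rate stands.
Additional duty on 50.24 from Orius: +34.5% ad valorem. Applied ad valorem rate = 34.5%.
Duty = €868,452.81 × 34.5% + 3,517 × €2.93 = €309,921.03.
Line 3 (60.90, Orius, 1,717 kg, €211,637.42):
Code 60.90 is under a tariff-rate quota (threshold 2,843 kg). Quantity 1,717 kg is within the quota, so the in-quota rate 3.5% applies to the full value.
Duty = €211,637.42 × 3.5% = €7,407.31.
Total = €0.00 + €309,921.03 + €7,407.31 = €317,328.34.

€317,328.34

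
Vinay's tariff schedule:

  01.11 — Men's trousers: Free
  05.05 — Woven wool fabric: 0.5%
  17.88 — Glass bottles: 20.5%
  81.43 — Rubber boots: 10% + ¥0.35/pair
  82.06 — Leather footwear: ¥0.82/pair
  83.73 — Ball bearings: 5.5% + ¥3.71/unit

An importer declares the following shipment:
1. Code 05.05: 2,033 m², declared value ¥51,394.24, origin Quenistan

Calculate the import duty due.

¥256.97

Line 1 (05.05, Quenistan, 2,033 m², ¥51,394.24):
Base rate for 05.05 is 0.5%.
Duty = ¥51,394.24 × 0.5% = ¥256.97.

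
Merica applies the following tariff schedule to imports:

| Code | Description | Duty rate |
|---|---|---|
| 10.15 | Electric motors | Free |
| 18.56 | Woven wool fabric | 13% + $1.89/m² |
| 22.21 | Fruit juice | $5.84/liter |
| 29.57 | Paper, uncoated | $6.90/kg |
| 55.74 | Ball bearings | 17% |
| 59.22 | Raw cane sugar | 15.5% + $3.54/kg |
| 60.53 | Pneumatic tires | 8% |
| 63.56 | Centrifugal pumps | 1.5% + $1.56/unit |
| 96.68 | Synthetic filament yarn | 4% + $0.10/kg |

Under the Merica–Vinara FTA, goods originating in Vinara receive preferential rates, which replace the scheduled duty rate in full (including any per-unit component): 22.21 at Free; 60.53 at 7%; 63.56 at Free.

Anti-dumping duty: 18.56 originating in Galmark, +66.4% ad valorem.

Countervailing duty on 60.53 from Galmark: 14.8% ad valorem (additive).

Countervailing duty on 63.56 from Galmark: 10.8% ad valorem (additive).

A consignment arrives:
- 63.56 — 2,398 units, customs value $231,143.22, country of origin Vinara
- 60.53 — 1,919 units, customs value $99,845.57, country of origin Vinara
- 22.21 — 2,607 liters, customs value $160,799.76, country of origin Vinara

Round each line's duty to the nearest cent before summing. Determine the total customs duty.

Line 1 (63.56, Vinara, 2,398 units, $231,143.22):
Base rate for 63.56 is 1.5% + $1.56/unit.
Origin Vinara qualifies under the Merica–Vinara agreement and 63.56 is covered: preferential rate Free applies instead.
The additional-duty order on 63.56 targets Galmark, not Vinara; it does not apply.
Duty = $231,143.22 × 0% = $0.00.
Line 2 (60.53, Vinara, 1,919 units, $99,845.57):
Base rate for 60.53 is 8%.
Origin Vinara qualifies under the Merica–Vinara agreement and 60.53 is covered: preferential rate 7% applies instead.
The additional-duty order on 60.53 targets Galmark, not Vinara; it does not apply.
Duty = $99,845.57 × 7% = $6,989.19.
Line 3 (22.21, Vinara, 2,607 liters, $160,799.76):
Base rate for 22.21 is $5.84/liter.
Origin Vinara qualifies under the Merica–Vinara agreement and 22.21 is covered: preferential rate Free applies instead.
Duty = $160,799.76 × 0% = $0.00.
Total = $0.00 + $6,989.19 + $0.00 = $6,989.19.

$6,989.19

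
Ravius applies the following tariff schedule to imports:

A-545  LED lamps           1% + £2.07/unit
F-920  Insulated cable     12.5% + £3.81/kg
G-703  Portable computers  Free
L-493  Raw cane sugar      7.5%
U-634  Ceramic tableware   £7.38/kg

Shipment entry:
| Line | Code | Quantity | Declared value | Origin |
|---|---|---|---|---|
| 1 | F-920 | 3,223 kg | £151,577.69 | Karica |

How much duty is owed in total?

Line 1 (F-920, Karica, 3,223 kg, £151,577.69):
Base rate for F-920 is 12.5% + £3.81/kg.
Duty = £151,577.69 × 12.5% + 3,223 × £3.81 = £31,226.84.

£31,226.84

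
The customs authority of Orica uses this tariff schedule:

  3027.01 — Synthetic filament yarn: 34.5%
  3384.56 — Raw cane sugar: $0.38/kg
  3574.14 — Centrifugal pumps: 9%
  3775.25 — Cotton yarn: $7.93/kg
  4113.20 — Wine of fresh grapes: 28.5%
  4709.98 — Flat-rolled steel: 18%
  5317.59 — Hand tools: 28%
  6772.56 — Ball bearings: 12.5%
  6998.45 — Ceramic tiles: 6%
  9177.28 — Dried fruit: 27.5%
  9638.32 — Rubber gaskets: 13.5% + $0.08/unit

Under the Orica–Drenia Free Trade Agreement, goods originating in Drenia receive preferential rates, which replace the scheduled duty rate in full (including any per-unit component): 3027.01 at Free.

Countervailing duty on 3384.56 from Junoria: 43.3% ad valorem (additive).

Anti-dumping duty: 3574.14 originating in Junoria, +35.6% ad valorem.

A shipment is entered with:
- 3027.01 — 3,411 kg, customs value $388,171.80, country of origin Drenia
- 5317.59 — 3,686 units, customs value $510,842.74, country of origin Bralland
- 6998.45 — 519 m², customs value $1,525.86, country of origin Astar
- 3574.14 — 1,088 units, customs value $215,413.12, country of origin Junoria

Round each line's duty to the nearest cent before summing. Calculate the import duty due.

Line 1 (3027.01, Drenia, 3,411 kg, $388,171.80):
Base rate for 3027.01 is 34.5%.
Origin Drenia qualifies under the Orica–Drenia agreement and 3027.01 is covered: preferential rate Free applies instead.
Duty = $388,171.80 × 0% = $0.00.
Line 2 (5317.59, Bralland, 3,686 units, $510,842.74):
Base rate for 5317.59 is 28%.
Duty = $510,842.74 × 28% = $143,035.97.
Line 3 (6998.45, Astar, 519 m², $1,525.86):
Base rate for 6998.45 is 6%.
Duty = $1,525.86 × 6% = $91.55.
Line 4 (3574.14, Junoria, 1,088 units, $215,413.12):
Base rate for 3574.14 is 9%.
Additional duty on 3574.14 from Junoria: +35.6%. Applied ad valorem rate: 9% + 35.6% = 44.6%.
Duty = $215,413.12 × 44.6% = $96,074.25.
Total = $0.00 + $143,035.97 + $91.55 + $96,074.25 = $239,201.77.

$239,201.77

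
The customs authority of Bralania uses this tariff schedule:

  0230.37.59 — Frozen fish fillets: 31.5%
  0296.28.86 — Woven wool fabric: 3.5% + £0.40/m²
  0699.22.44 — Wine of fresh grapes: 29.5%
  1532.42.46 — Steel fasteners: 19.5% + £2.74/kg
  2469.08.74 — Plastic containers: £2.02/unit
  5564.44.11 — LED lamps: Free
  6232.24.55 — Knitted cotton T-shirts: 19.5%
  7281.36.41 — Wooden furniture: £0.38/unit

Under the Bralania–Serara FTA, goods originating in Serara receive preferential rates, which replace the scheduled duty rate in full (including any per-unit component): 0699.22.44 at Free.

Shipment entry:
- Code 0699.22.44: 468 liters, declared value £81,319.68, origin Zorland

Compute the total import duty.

Line 1 (0699.22.44, Zorland, 468 liters, £81,319.68):
Base rate for 0699.22.44 is 29.5%.
0699.22.44 has an FTA preferential rate, but origin Zorland is not Serara; base rate stands.
Duty = £81,319.68 × 29.5% = £23,989.31.

£23,989.31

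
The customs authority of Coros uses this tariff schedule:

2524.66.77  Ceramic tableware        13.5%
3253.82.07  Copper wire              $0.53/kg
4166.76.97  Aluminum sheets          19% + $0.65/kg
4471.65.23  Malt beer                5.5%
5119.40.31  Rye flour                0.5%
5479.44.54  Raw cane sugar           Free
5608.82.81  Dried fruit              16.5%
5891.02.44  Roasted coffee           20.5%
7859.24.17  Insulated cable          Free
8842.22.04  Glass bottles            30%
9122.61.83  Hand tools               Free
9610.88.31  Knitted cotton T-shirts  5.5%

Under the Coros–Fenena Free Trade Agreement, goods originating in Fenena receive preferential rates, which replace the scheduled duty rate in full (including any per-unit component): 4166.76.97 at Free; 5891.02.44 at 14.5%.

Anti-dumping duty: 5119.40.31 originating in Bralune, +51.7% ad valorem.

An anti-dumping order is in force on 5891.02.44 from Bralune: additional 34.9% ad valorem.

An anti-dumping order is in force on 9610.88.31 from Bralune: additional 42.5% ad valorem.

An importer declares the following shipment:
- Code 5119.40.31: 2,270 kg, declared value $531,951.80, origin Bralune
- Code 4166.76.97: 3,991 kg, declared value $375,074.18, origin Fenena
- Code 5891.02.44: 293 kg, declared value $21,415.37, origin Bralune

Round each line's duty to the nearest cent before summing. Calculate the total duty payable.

$289,542.95

Line 1 (5119.40.31, Bralune, 2,270 kg, $531,951.80):
Base rate for 5119.40.31 is 0.5%.
Additional duty on 5119.40.31 from Bralune: +51.7%. Applied ad valorem rate: 0.5% + 51.7% = 52.2%.
Duty = $531,951.80 × 52.2% = $277,678.84.
Line 2 (4166.76.97, Fenena, 3,991 kg, $375,074.18):
Base rate for 4166.76.97 is 19% + $0.65/kg.
Origin Fenena qualifies under the Coros–Fenena agreement and 4166.76.97 is covered: preferential rate Free applies instead.
Duty = $375,074.18 × 0% = $0.00.
Line 3 (5891.02.44, Bralune, 293 kg, $21,415.37):
Base rate for 5891.02.44 is 20.5%.
5891.02.44 has an FTA preferential rate, but origin Bralune is not Fenena; base rate stands.
Additional duty on 5891.02.44 from Bralune: +34.9%. Applied ad valorem rate: 20.5% + 34.9% = 55.4%.
Duty = $21,415.37 × 55.4% = $11,864.11.
Total = $277,678.84 + $0.00 + $11,864.11 = $289,542.95.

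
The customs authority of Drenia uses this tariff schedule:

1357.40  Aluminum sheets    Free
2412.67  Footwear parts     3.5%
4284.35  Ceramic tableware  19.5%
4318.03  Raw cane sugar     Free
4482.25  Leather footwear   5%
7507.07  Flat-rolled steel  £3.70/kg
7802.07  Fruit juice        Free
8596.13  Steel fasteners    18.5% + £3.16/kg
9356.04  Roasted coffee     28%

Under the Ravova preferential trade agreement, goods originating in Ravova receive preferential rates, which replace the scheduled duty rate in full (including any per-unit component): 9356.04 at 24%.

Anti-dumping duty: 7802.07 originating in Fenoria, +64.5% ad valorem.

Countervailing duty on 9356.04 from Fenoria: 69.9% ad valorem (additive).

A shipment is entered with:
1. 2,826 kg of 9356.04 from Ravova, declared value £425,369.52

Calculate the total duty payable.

£102,088.68

Line 1 (9356.04, Ravova, 2,826 kg, £425,369.52):
Base rate for 9356.04 is 28%.
Origin Ravova qualifies under the Drenia–Ravova agreement and 9356.04 is covered: preferential rate 24% applies instead.
The additional-duty order on 9356.04 targets Fenoria, not Ravova; it does not apply.
Duty = £425,369.52 × 24% = £102,088.68.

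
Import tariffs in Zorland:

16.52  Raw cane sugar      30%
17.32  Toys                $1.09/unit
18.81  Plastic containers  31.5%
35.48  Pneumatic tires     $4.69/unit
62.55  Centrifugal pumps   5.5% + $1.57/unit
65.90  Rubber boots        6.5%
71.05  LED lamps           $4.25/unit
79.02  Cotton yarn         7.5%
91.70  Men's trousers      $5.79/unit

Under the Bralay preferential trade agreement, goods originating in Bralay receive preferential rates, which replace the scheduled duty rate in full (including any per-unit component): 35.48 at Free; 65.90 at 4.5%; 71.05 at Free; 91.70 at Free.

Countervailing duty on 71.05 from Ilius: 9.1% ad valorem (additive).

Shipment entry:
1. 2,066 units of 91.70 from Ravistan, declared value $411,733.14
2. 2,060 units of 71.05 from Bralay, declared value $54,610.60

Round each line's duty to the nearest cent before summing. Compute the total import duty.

Line 1 (91.70, Ravistan, 2,066 units, $411,733.14):
Base rate for 91.70 is $5.79/unit.
91.70 has an FTA preferential rate, but origin Ravistan is not Bralay; base rate stands.
Duty = 2,066 × $5.79 = $11,962.14.
Line 2 (71.05, Bralay, 2,060 units, $54,610.60):
Base rate for 71.05 is $4.25/unit.
Origin Bralay qualifies under the Zorland–Bralay agreement and 71.05 is covered: preferential rate Free applies instead.
The additional-duty order on 71.05 targets Ilius, not Bralay; it does not apply.
Duty = $54,610.60 × 0% = $0.00.
Total = $11,962.14 + $0.00 = $11,962.14.

$11,962.14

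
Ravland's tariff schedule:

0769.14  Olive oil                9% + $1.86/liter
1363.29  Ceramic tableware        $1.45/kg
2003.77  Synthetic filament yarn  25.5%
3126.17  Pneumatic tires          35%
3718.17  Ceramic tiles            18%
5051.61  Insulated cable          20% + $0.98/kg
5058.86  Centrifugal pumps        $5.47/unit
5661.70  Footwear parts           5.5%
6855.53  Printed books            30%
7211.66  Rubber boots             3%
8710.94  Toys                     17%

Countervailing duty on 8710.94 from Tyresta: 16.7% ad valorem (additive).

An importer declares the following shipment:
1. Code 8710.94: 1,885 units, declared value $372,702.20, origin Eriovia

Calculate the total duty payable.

$63,359.37

Line 1 (8710.94, Eriovia, 1,885 units, $372,702.20):
Base rate for 8710.94 is 17%.
The additional-duty order on 8710.94 targets Tyresta, not Eriovia; it does not apply.
Duty = $372,702.20 × 17% = $63,359.37.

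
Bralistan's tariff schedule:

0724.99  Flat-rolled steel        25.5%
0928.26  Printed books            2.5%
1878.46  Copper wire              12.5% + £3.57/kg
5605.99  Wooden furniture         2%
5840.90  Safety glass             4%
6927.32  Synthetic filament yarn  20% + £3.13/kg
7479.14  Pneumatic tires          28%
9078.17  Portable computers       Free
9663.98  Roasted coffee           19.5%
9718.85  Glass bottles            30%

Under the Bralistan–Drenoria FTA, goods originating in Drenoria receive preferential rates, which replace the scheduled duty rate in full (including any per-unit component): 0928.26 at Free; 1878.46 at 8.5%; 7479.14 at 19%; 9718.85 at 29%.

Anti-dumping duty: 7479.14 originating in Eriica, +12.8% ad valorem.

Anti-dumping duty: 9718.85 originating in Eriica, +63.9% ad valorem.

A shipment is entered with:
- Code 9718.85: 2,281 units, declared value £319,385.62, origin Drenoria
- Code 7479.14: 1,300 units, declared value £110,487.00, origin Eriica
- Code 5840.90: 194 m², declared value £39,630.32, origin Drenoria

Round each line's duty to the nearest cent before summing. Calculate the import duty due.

£139,285.74

Line 1 (9718.85, Drenoria, 2,281 units, £319,385.62):
Base rate for 9718.85 is 30%.
Origin Drenoria qualifies under the Bralistan–Drenoria agreement and 9718.85 is covered: preferential rate 29% applies instead.
The additional-duty order on 9718.85 targets Eriica, not Drenoria; it does not apply.
Duty = £319,385.62 × 29% = £92,621.83.
Line 2 (7479.14, Eriica, 1,300 units, £110,487.00):
Base rate for 7479.14 is 28%.
7479.14 has an FTA preferential rate, but origin Eriica is not Drenoria; base rate stands.
Additional duty on 7479.14 from Eriica: +12.8%. Applied ad valorem rate: 28% + 12.8% = 40.8%.
Duty = £110,487.00 × 40.8% = £45,078.70.
Line 3 (5840.90, Drenoria, 194 m², £39,630.32):
Base rate for 5840.90 is 4%.
Origin Drenoria is the FTA partner but 5840.90 is not on the preference list; base rate stands.
Duty = £39,630.32 × 4% = £1,585.21.
Total = £92,621.83 + £45,078.70 + £1,585.21 = £139,285.74.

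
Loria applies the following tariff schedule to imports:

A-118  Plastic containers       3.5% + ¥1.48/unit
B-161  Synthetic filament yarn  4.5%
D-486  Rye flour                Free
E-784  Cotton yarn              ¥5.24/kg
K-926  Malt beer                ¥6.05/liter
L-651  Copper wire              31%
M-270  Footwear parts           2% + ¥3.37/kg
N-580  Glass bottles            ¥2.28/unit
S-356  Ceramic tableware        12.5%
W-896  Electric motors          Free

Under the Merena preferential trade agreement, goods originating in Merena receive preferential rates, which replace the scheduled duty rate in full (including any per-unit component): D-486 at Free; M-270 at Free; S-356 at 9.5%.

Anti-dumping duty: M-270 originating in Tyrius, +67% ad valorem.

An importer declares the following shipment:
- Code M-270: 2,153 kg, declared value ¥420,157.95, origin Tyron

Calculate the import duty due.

Line 1 (M-270, Tyron, 2,153 kg, ¥420,157.95):
Base rate for M-270 is 2% + ¥3.37/kg.
M-270 has an FTA preferential rate, but origin Tyron is not Merena; base rate stands.
The additional-duty order on M-270 targets Tyrius, not Tyron; it does not apply.
Duty = ¥420,157.95 × 2% + 2,153 × ¥3.37 = ¥15,658.77.

¥15,658.77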